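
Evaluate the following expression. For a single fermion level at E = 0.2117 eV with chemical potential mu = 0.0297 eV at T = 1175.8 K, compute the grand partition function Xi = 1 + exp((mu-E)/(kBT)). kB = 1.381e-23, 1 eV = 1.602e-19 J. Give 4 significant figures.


Step 1: (mu - E) = 0.0297 - 0.2117 = -0.182 eV
Step 2: x = (mu-E)*eV/(kB*T) = -0.182*1.602e-19/(1.381e-23*1175.8) = -1.796
Step 3: exp(x) = 0.166
Step 4: Xi = 1 + 0.166 = 1.166

1.166


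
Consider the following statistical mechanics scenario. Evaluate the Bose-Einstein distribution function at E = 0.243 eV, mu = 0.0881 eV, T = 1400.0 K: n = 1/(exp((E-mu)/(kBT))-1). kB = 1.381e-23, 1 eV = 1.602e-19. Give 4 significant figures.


Step 1: (E - mu) = 0.1549 eV
Step 2: x = (E-mu)*eV/(kB*T) = 0.1549*1.602e-19/(1.381e-23*1400.0) = 1.283
Step 3: exp(x) = 3.609
Step 4: n = 1/(exp(x)-1) = 0.3833

0.3833


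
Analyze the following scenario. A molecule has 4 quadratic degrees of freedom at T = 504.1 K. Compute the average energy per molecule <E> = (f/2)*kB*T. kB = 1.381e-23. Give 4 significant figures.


Step 1: f/2 = 4/2 = 2
Step 2: kB*T = 1.381e-23 * 504.1 = 6.962e-21
Step 3: <E> = 2 * 6.962e-21 = 1.392e-20 J

1.392e-20


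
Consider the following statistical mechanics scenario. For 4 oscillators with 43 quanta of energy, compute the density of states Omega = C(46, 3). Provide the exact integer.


Step 1: Use binomial coefficient C(46, 3)
Step 2: Numerator = 46! / 43!
Step 3: Denominator = 3!
Step 4: Omega = 15180

15180


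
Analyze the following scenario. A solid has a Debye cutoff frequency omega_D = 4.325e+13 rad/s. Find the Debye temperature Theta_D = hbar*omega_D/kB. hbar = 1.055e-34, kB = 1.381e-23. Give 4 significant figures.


Step 1: hbar*omega_D = 1.055e-34 * 4.325e+13 = 4.563e-21 J
Step 2: Theta_D = 4.563e-21 / 1.381e-23
Step 3: Theta_D = 330.4 K

330.4


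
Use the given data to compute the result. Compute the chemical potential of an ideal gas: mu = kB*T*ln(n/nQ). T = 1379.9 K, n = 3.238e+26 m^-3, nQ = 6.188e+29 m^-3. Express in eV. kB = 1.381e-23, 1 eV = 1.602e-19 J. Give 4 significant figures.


Step 1: n/nQ = 3.238e+26/6.188e+29 = 0.0005233
Step 2: ln(n/nQ) = -7.555
Step 3: mu = kB*T*ln(n/nQ) = 1.906e-20*-7.555 = -1.44e-19 J
Step 4: Convert to eV: -1.44e-19/1.602e-19 = -0.8987 eV

-0.8987


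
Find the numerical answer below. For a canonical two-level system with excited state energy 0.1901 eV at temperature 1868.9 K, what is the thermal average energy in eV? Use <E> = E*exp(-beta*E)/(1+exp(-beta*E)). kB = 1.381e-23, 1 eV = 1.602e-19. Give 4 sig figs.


Step 1: beta*E = 0.1901*1.602e-19/(1.381e-23*1868.9) = 1.18
Step 2: exp(-beta*E) = 0.3073
Step 3: <E> = 0.1901*0.3073/(1+0.3073) = 0.04469 eV

0.04469


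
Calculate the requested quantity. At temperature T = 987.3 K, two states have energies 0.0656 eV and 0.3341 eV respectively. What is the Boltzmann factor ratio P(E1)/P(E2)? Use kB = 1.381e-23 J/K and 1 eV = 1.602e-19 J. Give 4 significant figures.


Step 1: Compute energy difference dE = E1 - E2 = 0.0656 - 0.3341 = -0.2685 eV
Step 2: Convert to Joules: dE_J = -0.2685 * 1.602e-19 = -4.301e-20 J
Step 3: Compute exponent = -dE_J / (kB * T) = -(-4.301e-20) / (1.381e-23 * 987.3) = 3.155
Step 4: P(E1)/P(E2) = exp(3.155) = 23.45

23.45


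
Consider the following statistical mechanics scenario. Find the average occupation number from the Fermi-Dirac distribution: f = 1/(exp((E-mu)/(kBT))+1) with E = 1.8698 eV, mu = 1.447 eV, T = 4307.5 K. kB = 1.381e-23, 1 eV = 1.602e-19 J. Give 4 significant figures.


Step 1: (E - mu) = 1.8698 - 1.447 = 0.4228 eV
Step 2: Convert: (E-mu)*eV = 6.773e-20 J
Step 3: x = (E-mu)*eV/(kB*T) = 1.139
Step 4: f = 1/(exp(1.139)+1) = 0.2426

0.2426


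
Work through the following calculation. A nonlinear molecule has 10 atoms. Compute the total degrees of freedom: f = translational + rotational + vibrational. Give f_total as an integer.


Step 1: Translational DOF = 3
Step 2: Rotational DOF (nonlinear) = 3
Step 3: Vibrational DOF = 3*10 - 6 = 24
Step 4: Total = 3 + 3 + 24 = 30

30


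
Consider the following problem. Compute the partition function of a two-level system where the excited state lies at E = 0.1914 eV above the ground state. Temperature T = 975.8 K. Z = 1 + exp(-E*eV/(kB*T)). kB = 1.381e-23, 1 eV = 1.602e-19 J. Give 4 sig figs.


Step 1: Compute beta*E = E*eV/(kB*T) = 0.1914*1.602e-19/(1.381e-23*975.8) = 2.275
Step 2: exp(-beta*E) = exp(-2.275) = 0.1028
Step 3: Z = 1 + 0.1028 = 1.103

1.103


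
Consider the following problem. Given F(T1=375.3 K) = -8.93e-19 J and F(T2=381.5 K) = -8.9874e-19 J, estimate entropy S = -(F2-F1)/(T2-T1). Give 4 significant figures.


Step 1: dF = F2 - F1 = -8.9874e-19 - (-8.93e-19) = -5.74e-21 J
Step 2: dT = T2 - T1 = 381.5 - 375.3 = 6.2 K
Step 3: S = -dF/dT = -(-5.74e-21)/6.2 = 9.258e-22 J/K

9.258e-22


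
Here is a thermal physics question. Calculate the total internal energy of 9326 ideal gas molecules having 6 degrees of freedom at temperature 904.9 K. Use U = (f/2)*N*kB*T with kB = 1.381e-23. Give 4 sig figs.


Step 1: f/2 = 6/2 = 3.0
Step 2: N*kB*T = 9326*1.381e-23*904.9 = 1.165e-16
Step 3: U = 3.0 * 1.165e-16 = 3.496e-16 J

3.496e-16


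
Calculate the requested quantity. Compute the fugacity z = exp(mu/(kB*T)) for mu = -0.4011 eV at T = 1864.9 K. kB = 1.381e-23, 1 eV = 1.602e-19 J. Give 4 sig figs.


Step 1: Convert mu to Joules: -0.4011*1.602e-19 = -6.426e-20 J
Step 2: kB*T = 1.381e-23*1864.9 = 2.575e-20 J
Step 3: mu/(kB*T) = -2.495
Step 4: z = exp(-2.495) = 0.0825

0.0825


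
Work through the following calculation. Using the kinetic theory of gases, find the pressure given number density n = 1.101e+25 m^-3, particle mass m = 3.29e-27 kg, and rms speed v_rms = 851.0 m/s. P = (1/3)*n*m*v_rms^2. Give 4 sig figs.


Step 1: v_rms^2 = 851.0^2 = 7.242e+05
Step 2: n*m = 1.101e+25*3.29e-27 = 0.03622
Step 3: P = (1/3)*0.03622*7.242e+05 = 8744 Pa

8744


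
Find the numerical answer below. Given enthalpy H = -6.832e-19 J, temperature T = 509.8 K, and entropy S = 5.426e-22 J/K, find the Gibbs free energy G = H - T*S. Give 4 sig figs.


Step 1: T*S = 509.8 * 5.426e-22 = 2.766e-19 J
Step 2: G = H - T*S = -6.832e-19 - 2.766e-19
Step 3: G = -9.598e-19 J

-9.598e-19


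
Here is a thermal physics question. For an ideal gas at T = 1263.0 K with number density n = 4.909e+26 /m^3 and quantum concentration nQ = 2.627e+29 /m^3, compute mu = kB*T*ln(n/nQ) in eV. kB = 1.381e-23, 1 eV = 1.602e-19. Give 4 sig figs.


Step 1: n/nQ = 4.909e+26/2.627e+29 = 0.001869
Step 2: ln(n/nQ) = -6.283
Step 3: mu = kB*T*ln(n/nQ) = 1.744e-20*-6.283 = -1.096e-19 J
Step 4: Convert to eV: -1.096e-19/1.602e-19 = -0.684 eV

-0.684


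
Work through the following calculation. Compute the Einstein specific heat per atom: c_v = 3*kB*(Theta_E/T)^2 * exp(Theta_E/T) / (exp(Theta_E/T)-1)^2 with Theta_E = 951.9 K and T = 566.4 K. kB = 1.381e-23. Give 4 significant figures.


Step 1: x = Theta_E/T = 951.9/566.4 = 1.681
Step 2: x^2 = 2.824
Step 3: exp(x) = 5.369
Step 4: c_v = 3*1.381e-23*2.824*5.369/(5.369-1)^2 = 3.292e-23

3.292e-23


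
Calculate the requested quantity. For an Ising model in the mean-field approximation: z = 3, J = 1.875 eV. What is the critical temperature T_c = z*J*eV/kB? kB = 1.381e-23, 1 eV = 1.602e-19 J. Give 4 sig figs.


Step 1: z*J = 3*1.875 = 5.625 eV
Step 2: Convert to Joules: 5.625*1.602e-19 = 9.011e-19 J
Step 3: T_c = 9.011e-19 / 1.381e-23 = 6.525e+04 K

6.525e+04


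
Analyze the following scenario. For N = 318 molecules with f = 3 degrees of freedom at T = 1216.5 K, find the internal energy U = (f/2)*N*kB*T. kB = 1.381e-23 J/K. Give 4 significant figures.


Step 1: f/2 = 3/2 = 1.5
Step 2: N*kB*T = 318*1.381e-23*1216.5 = 5.342e-18
Step 3: U = 1.5 * 5.342e-18 = 8.014e-18 J

8.014e-18


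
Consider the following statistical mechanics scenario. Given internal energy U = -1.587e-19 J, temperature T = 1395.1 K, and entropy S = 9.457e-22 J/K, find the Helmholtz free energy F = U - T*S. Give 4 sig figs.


Step 1: T*S = 1395.1 * 9.457e-22 = 1.319e-18 J
Step 2: F = U - T*S = -1.587e-19 - 1.319e-18
Step 3: F = -1.478e-18 J

-1.478e-18


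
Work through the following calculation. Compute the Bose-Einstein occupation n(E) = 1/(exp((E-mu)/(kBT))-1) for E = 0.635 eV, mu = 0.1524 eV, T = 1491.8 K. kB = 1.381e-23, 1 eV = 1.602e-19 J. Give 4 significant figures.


Step 1: (E - mu) = 0.4826 eV
Step 2: x = (E-mu)*eV/(kB*T) = 0.4826*1.602e-19/(1.381e-23*1491.8) = 3.753
Step 3: exp(x) = 42.64
Step 4: n = 1/(exp(x)-1) = 0.02402

0.02402


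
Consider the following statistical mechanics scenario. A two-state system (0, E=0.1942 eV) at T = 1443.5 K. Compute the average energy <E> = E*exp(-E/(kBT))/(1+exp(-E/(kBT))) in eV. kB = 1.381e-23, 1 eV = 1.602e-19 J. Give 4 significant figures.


Step 1: beta*E = 0.1942*1.602e-19/(1.381e-23*1443.5) = 1.561
Step 2: exp(-beta*E) = 0.21
Step 3: <E> = 0.1942*0.21/(1+0.21) = 0.0337 eV

0.0337


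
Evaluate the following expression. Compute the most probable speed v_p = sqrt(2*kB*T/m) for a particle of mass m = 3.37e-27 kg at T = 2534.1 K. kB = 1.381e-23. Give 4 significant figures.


Step 1: Numerator = 2*kB*T = 2*1.381e-23*2534.1 = 6.999e-20
Step 2: Ratio = 6.999e-20 / 3.37e-27 = 2.077e+07
Step 3: v_p = sqrt(2.077e+07) = 4557 m/s

4557


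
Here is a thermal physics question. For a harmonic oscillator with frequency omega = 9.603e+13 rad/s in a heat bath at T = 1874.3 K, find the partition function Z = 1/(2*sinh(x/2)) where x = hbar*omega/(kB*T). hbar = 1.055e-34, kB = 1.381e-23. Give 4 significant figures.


Step 1: Compute x = hbar*omega/(kB*T) = 1.055e-34*9.603e+13/(1.381e-23*1874.3) = 0.3914
Step 2: x/2 = 0.1957
Step 3: sinh(x/2) = 0.197
Step 4: Z = 1/(2*0.197) = 2.539

2.539


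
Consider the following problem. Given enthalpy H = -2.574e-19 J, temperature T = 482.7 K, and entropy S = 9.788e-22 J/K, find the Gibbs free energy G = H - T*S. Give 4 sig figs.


Step 1: T*S = 482.7 * 9.788e-22 = 4.725e-19 J
Step 2: G = H - T*S = -2.574e-19 - 4.725e-19
Step 3: G = -7.299e-19 J

-7.299e-19


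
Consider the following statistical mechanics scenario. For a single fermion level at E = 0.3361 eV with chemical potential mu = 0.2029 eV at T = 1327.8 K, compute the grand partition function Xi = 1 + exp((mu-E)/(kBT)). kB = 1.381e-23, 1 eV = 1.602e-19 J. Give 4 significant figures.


Step 1: (mu - E) = 0.2029 - 0.3361 = -0.1332 eV
Step 2: x = (mu-E)*eV/(kB*T) = -0.1332*1.602e-19/(1.381e-23*1327.8) = -1.164
Step 3: exp(x) = 0.3123
Step 4: Xi = 1 + 0.3123 = 1.312

1.312


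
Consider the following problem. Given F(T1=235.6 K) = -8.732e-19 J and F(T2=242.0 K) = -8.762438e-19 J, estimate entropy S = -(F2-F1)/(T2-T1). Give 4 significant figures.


Step 1: dF = F2 - F1 = -8.762438e-19 - (-8.732e-19) = -3.0438e-21 J
Step 2: dT = T2 - T1 = 242.0 - 235.6 = 6.4 K
Step 3: S = -dF/dT = -(-3.0438e-21)/6.4 = 4.756e-22 J/K

4.756e-22


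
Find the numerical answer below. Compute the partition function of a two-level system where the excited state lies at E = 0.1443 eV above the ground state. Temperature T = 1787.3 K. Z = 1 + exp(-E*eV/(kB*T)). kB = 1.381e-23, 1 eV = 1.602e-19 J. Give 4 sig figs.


Step 1: Compute beta*E = E*eV/(kB*T) = 0.1443*1.602e-19/(1.381e-23*1787.3) = 0.9366
Step 2: exp(-beta*E) = exp(-0.9366) = 0.392
Step 3: Z = 1 + 0.392 = 1.392

1.392


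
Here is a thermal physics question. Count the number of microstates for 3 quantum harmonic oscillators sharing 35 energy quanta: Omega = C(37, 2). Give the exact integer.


Step 1: Use binomial coefficient C(37, 2)
Step 2: Numerator = 37! / 35!
Step 3: Denominator = 2!
Step 4: Omega = 666

666


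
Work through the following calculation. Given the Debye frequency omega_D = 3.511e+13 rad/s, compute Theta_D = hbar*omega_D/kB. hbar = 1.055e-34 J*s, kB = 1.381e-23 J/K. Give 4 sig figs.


Step 1: hbar*omega_D = 1.055e-34 * 3.511e+13 = 3.704e-21 J
Step 2: Theta_D = 3.704e-21 / 1.381e-23
Step 3: Theta_D = 268.2 K

268.2


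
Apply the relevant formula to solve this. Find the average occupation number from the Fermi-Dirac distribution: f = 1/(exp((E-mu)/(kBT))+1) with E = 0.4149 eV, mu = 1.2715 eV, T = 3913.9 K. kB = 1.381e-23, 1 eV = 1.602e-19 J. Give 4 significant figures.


Step 1: (E - mu) = 0.4149 - 1.2715 = -0.8566 eV
Step 2: Convert: (E-mu)*eV = -1.372e-19 J
Step 3: x = (E-mu)*eV/(kB*T) = -2.539
Step 4: f = 1/(exp(-2.539)+1) = 0.9268

0.9268


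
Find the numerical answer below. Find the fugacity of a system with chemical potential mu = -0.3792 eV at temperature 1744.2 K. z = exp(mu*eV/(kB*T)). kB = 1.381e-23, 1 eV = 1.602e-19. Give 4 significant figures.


Step 1: Convert mu to Joules: -0.3792*1.602e-19 = -6.075e-20 J
Step 2: kB*T = 1.381e-23*1744.2 = 2.409e-20 J
Step 3: mu/(kB*T) = -2.522
Step 4: z = exp(-2.522) = 0.0803

0.0803


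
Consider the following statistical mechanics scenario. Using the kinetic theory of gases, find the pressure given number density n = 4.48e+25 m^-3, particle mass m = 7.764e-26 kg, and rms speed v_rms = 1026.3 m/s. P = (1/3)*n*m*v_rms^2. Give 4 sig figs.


Step 1: v_rms^2 = 1026.3^2 = 1.053e+06
Step 2: n*m = 4.48e+25*7.764e-26 = 3.478
Step 3: P = (1/3)*3.478*1.053e+06 = 1.221e+06 Pa

1.221e+06


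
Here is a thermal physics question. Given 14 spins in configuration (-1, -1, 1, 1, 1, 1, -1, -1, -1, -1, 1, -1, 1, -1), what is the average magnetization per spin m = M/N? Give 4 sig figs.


Step 1: Count up spins (+1): 6, down spins (-1): 8
Step 2: Total magnetization M = 6 - 8 = -2
Step 3: m = M/N = -2/14 = -0.1429

-0.1429


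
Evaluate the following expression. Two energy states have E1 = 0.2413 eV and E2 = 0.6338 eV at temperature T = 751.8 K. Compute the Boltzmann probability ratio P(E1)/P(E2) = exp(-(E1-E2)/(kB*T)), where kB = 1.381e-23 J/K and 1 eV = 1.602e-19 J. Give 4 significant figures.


Step 1: Compute energy difference dE = E1 - E2 = 0.2413 - 0.6338 = -0.3925 eV
Step 2: Convert to Joules: dE_J = -0.3925 * 1.602e-19 = -6.288e-20 J
Step 3: Compute exponent = -dE_J / (kB * T) = -(-6.288e-20) / (1.381e-23 * 751.8) = 6.056
Step 4: P(E1)/P(E2) = exp(6.056) = 426.8

426.8


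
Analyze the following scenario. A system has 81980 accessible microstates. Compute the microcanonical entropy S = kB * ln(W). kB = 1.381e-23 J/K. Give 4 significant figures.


Step 1: ln(W) = ln(81980) = 11.31
Step 2: S = kB * ln(W) = 1.381e-23 * 11.31
Step 3: S = 1.562e-22 J/K

1.562e-22


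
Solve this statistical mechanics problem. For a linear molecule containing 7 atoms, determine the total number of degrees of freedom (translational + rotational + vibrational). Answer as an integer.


Step 1: Translational DOF = 3
Step 2: Rotational DOF (linear) = 2
Step 3: Vibrational DOF = 3*7 - 5 = 16
Step 4: Total = 3 + 2 + 16 = 21

21


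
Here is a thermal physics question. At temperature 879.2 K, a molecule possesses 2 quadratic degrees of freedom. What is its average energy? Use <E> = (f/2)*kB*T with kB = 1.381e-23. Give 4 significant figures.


Step 1: f/2 = 2/2 = 1
Step 2: kB*T = 1.381e-23 * 879.2 = 1.214e-20
Step 3: <E> = 1 * 1.214e-20 = 1.214e-20 J

1.214e-20


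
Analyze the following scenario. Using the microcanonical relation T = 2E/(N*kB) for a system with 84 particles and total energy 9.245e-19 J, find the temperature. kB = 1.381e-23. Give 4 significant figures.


Step 1: Numerator = 2*E = 2*9.245e-19 = 1.849e-18 J
Step 2: Denominator = N*kB = 84*1.381e-23 = 1.16e-21
Step 3: T = 1.849e-18 / 1.16e-21 = 1594 K

1594


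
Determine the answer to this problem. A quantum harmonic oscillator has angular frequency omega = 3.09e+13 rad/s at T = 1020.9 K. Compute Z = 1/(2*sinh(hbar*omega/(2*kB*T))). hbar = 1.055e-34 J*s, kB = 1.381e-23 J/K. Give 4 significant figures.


Step 1: Compute x = hbar*omega/(kB*T) = 1.055e-34*3.09e+13/(1.381e-23*1020.9) = 0.2312
Step 2: x/2 = 0.1156
Step 3: sinh(x/2) = 0.1159
Step 4: Z = 1/(2*0.1159) = 4.315

4.315


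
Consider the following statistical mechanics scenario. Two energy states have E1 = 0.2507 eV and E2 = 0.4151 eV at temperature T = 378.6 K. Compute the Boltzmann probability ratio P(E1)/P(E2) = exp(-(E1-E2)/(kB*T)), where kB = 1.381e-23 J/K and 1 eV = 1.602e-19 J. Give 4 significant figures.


Step 1: Compute energy difference dE = E1 - E2 = 0.2507 - 0.4151 = -0.1644 eV
Step 2: Convert to Joules: dE_J = -0.1644 * 1.602e-19 = -2.634e-20 J
Step 3: Compute exponent = -dE_J / (kB * T) = -(-2.634e-20) / (1.381e-23 * 378.6) = 5.037
Step 4: P(E1)/P(E2) = exp(5.037) = 154

154


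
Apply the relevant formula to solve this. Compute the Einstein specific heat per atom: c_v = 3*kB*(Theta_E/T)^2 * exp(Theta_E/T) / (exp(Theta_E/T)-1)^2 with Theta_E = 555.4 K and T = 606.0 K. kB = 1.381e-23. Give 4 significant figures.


Step 1: x = Theta_E/T = 555.4/606.0 = 0.9165
Step 2: x^2 = 0.84
Step 3: exp(x) = 2.501
Step 4: c_v = 3*1.381e-23*0.84*2.501/(2.501-1)^2 = 3.865e-23

3.865e-23


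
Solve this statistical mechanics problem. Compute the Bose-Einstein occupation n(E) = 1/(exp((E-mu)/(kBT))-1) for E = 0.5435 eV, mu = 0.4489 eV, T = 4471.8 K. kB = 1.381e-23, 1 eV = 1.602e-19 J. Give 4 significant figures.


Step 1: (E - mu) = 0.0946 eV
Step 2: x = (E-mu)*eV/(kB*T) = 0.0946*1.602e-19/(1.381e-23*4471.8) = 0.2454
Step 3: exp(x) = 1.278
Step 4: n = 1/(exp(x)-1) = 3.595

3.595


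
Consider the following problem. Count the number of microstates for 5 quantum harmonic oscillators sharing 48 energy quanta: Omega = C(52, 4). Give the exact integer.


Step 1: Use binomial coefficient C(52, 4)
Step 2: Numerator = 52! / 48!
Step 3: Denominator = 4!
Step 4: Omega = 270725

270725


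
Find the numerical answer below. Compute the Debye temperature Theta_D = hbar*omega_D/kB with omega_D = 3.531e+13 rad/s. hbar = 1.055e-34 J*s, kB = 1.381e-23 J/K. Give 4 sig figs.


Step 1: hbar*omega_D = 1.055e-34 * 3.531e+13 = 3.725e-21 J
Step 2: Theta_D = 3.725e-21 / 1.381e-23
Step 3: Theta_D = 269.7 K

269.7


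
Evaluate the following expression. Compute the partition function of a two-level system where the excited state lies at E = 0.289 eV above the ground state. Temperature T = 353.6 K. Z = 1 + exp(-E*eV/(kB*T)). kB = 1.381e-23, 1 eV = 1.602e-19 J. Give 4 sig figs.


Step 1: Compute beta*E = E*eV/(kB*T) = 0.289*1.602e-19/(1.381e-23*353.6) = 9.481
Step 2: exp(-beta*E) = exp(-9.481) = 7.629e-05
Step 3: Z = 1 + 7.629e-05 = 1

1


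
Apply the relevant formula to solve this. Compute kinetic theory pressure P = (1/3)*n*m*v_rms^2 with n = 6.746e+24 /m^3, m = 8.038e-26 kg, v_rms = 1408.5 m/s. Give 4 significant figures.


Step 1: v_rms^2 = 1408.5^2 = 1.984e+06
Step 2: n*m = 6.746e+24*8.038e-26 = 0.5422
Step 3: P = (1/3)*0.5422*1.984e+06 = 3.586e+05 Pa

3.586e+05


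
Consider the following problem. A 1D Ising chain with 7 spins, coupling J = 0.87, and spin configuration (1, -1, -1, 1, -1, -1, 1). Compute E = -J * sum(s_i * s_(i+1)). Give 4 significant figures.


Step 1: Nearest-neighbor products: -1, 1, -1, -1, 1, -1
Step 2: Sum of products = -2
Step 3: E = -0.87 * -2 = 1.74

1.74


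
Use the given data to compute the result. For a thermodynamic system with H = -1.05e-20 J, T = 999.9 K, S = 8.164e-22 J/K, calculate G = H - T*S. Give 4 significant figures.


Step 1: T*S = 999.9 * 8.164e-22 = 8.163e-19 J
Step 2: G = H - T*S = -1.05e-20 - 8.163e-19
Step 3: G = -8.268e-19 J

-8.268e-19


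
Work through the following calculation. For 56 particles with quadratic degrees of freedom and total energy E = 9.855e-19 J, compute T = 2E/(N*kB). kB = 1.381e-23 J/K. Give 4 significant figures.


Step 1: Numerator = 2*E = 2*9.855e-19 = 1.971e-18 J
Step 2: Denominator = N*kB = 56*1.381e-23 = 7.734e-22
Step 3: T = 1.971e-18 / 7.734e-22 = 2549 K

2549


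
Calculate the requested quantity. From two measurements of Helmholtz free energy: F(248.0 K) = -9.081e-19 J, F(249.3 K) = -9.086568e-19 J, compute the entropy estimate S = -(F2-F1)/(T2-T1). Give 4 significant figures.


Step 1: dF = F2 - F1 = -9.086568e-19 - (-9.081e-19) = -5.568e-22 J
Step 2: dT = T2 - T1 = 249.3 - 248.0 = 1.3 K
Step 3: S = -dF/dT = -(-5.568e-22)/1.3 = 4.283e-22 J/K

4.283e-22


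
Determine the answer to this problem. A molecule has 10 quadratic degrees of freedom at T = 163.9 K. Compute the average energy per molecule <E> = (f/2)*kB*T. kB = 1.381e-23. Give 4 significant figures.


Step 1: f/2 = 10/2 = 5
Step 2: kB*T = 1.381e-23 * 163.9 = 2.263e-21
Step 3: <E> = 5 * 2.263e-21 = 1.132e-20 J

1.132e-20


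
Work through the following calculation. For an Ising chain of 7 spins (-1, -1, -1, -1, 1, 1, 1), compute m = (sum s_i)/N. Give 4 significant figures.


Step 1: Count up spins (+1): 3, down spins (-1): 4
Step 2: Total magnetization M = 3 - 4 = -1
Step 3: m = M/N = -1/7 = -0.1429

-0.1429


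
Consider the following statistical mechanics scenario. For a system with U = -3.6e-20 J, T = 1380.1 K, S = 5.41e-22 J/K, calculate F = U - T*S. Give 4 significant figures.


Step 1: T*S = 1380.1 * 5.41e-22 = 7.466e-19 J
Step 2: F = U - T*S = -3.6e-20 - 7.466e-19
Step 3: F = -7.826e-19 J

-7.826e-19


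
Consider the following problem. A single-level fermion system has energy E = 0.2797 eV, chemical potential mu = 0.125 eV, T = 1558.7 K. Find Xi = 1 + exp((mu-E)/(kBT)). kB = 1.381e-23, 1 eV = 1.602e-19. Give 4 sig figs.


Step 1: (mu - E) = 0.125 - 0.2797 = -0.1547 eV
Step 2: x = (mu-E)*eV/(kB*T) = -0.1547*1.602e-19/(1.381e-23*1558.7) = -1.151
Step 3: exp(x) = 0.3162
Step 4: Xi = 1 + 0.3162 = 1.316

1.316


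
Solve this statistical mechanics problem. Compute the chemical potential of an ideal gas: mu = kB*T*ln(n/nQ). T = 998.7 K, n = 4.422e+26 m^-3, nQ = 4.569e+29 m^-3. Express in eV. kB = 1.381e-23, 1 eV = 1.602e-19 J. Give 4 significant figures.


Step 1: n/nQ = 4.422e+26/4.569e+29 = 0.0009678
Step 2: ln(n/nQ) = -6.94
Step 3: mu = kB*T*ln(n/nQ) = 1.379e-20*-6.94 = -9.572e-20 J
Step 4: Convert to eV: -9.572e-20/1.602e-19 = -0.5975 eV

-0.5975


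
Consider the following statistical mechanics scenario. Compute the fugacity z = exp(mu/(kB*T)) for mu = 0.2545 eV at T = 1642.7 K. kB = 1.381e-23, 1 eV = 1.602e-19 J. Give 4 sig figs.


Step 1: Convert mu to Joules: 0.2545*1.602e-19 = 4.077e-20 J
Step 2: kB*T = 1.381e-23*1642.7 = 2.269e-20 J
Step 3: mu/(kB*T) = 1.797
Step 4: z = exp(1.797) = 6.033

6.033


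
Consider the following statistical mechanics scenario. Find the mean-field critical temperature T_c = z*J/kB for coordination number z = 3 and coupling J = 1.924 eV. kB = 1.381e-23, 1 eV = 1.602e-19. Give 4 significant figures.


Step 1: z*J = 3*1.924 = 5.772 eV
Step 2: Convert to Joules: 5.772*1.602e-19 = 9.247e-19 J
Step 3: T_c = 9.247e-19 / 1.381e-23 = 6.696e+04 K

6.696e+04


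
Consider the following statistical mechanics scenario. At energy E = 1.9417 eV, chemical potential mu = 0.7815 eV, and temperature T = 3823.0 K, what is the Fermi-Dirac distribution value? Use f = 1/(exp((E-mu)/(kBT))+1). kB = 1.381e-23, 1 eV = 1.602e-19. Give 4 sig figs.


Step 1: (E - mu) = 1.9417 - 0.7815 = 1.16 eV
Step 2: Convert: (E-mu)*eV = 1.859e-19 J
Step 3: x = (E-mu)*eV/(kB*T) = 3.52
Step 4: f = 1/(exp(3.52)+1) = 0.02874

0.02874


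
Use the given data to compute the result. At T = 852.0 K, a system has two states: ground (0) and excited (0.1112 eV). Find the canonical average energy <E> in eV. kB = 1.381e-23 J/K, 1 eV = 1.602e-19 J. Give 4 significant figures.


Step 1: beta*E = 0.1112*1.602e-19/(1.381e-23*852.0) = 1.514
Step 2: exp(-beta*E) = 0.22
Step 3: <E> = 0.1112*0.22/(1+0.22) = 0.02005 eV

0.02005


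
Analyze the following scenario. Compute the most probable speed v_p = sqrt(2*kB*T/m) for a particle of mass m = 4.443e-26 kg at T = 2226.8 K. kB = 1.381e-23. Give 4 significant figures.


Step 1: Numerator = 2*kB*T = 2*1.381e-23*2226.8 = 6.15e-20
Step 2: Ratio = 6.15e-20 / 4.443e-26 = 1.384e+06
Step 3: v_p = sqrt(1.384e+06) = 1177 m/s

1177


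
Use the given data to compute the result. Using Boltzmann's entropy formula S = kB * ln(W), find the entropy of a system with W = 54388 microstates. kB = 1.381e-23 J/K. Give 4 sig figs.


Step 1: ln(W) = ln(54388) = 10.9
Step 2: S = kB * ln(W) = 1.381e-23 * 10.9
Step 3: S = 1.506e-22 J/K

1.506e-22


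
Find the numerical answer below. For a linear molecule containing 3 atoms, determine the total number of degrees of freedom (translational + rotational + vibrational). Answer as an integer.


Step 1: Translational DOF = 3
Step 2: Rotational DOF (linear) = 2
Step 3: Vibrational DOF = 3*3 - 5 = 4
Step 4: Total = 3 + 2 + 4 = 9

9


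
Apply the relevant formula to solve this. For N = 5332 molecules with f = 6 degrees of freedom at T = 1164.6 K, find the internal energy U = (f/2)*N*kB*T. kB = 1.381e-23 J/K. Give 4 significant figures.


Step 1: f/2 = 6/2 = 3.0
Step 2: N*kB*T = 5332*1.381e-23*1164.6 = 8.576e-17
Step 3: U = 3.0 * 8.576e-17 = 2.573e-16 J

2.573e-16


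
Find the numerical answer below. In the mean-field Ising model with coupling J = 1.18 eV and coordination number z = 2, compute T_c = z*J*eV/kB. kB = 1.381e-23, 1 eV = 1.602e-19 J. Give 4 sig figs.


Step 1: z*J = 2*1.18 = 2.36 eV
Step 2: Convert to Joules: 2.36*1.602e-19 = 3.781e-19 J
Step 3: T_c = 3.781e-19 / 1.381e-23 = 2.738e+04 K

2.738e+04


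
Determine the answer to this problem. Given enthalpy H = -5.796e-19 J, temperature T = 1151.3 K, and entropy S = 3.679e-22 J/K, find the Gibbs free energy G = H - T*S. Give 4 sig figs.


Step 1: T*S = 1151.3 * 3.679e-22 = 4.236e-19 J
Step 2: G = H - T*S = -5.796e-19 - 4.236e-19
Step 3: G = -1.003e-18 J

-1.003e-18


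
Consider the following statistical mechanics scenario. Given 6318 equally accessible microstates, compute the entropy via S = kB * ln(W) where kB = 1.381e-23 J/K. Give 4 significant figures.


Step 1: ln(W) = ln(6318) = 8.751
Step 2: S = kB * ln(W) = 1.381e-23 * 8.751
Step 3: S = 1.209e-22 J/K

1.209e-22


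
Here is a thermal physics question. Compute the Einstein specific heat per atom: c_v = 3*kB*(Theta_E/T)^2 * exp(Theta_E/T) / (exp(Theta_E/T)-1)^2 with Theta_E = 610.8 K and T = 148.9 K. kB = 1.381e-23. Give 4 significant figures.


Step 1: x = Theta_E/T = 610.8/148.9 = 4.102
Step 2: x^2 = 16.83
Step 3: exp(x) = 60.47
Step 4: c_v = 3*1.381e-23*16.83*60.47/(60.47-1)^2 = 1.192e-23

1.192e-23


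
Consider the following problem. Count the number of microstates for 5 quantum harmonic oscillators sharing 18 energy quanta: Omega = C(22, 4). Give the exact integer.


Step 1: Use binomial coefficient C(22, 4)
Step 2: Numerator = 22! / 18!
Step 3: Denominator = 4!
Step 4: Omega = 7315

7315


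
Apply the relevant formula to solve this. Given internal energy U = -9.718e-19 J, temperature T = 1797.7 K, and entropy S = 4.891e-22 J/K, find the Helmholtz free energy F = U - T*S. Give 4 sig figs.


Step 1: T*S = 1797.7 * 4.891e-22 = 8.793e-19 J
Step 2: F = U - T*S = -9.718e-19 - 8.793e-19
Step 3: F = -1.851e-18 J

-1.851e-18


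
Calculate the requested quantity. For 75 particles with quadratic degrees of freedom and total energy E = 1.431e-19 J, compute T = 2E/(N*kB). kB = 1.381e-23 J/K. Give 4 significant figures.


Step 1: Numerator = 2*E = 2*1.431e-19 = 2.862e-19 J
Step 2: Denominator = N*kB = 75*1.381e-23 = 1.036e-21
Step 3: T = 2.862e-19 / 1.036e-21 = 276.3 K

276.3


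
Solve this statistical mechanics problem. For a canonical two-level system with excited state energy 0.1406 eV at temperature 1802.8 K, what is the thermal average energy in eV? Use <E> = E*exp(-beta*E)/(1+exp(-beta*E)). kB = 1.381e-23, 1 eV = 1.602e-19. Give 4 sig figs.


Step 1: beta*E = 0.1406*1.602e-19/(1.381e-23*1802.8) = 0.9047
Step 2: exp(-beta*E) = 0.4047
Step 3: <E> = 0.1406*0.4047/(1+0.4047) = 0.0405 eV

0.0405


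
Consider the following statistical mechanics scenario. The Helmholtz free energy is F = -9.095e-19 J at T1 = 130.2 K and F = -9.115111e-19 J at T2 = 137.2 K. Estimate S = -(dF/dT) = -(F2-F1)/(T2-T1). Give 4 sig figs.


Step 1: dF = F2 - F1 = -9.115111e-19 - (-9.095e-19) = -2.0111e-21 J
Step 2: dT = T2 - T1 = 137.2 - 130.2 = 7 K
Step 3: S = -dF/dT = -(-2.0111e-21)/7 = 2.873e-22 J/K

2.873e-22


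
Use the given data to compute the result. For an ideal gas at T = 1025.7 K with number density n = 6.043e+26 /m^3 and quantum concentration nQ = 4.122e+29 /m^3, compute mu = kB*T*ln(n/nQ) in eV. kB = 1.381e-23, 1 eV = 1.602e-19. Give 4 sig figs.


Step 1: n/nQ = 6.043e+26/4.122e+29 = 0.001466
Step 2: ln(n/nQ) = -6.525
Step 3: mu = kB*T*ln(n/nQ) = 1.416e-20*-6.525 = -9.243e-20 J
Step 4: Convert to eV: -9.243e-20/1.602e-19 = -0.577 eV

-0.577


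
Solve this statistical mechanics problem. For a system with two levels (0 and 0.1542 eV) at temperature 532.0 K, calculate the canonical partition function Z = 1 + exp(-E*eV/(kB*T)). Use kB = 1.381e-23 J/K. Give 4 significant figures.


Step 1: Compute beta*E = E*eV/(kB*T) = 0.1542*1.602e-19/(1.381e-23*532.0) = 3.362
Step 2: exp(-beta*E) = exp(-3.362) = 0.03465
Step 3: Z = 1 + 0.03465 = 1.035

1.035


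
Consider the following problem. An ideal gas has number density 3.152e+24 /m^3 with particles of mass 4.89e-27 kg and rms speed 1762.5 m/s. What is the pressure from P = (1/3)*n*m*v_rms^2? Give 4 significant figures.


Step 1: v_rms^2 = 1762.5^2 = 3.106e+06
Step 2: n*m = 3.152e+24*4.89e-27 = 0.01541
Step 3: P = (1/3)*0.01541*3.106e+06 = 1.596e+04 Pa

1.596e+04


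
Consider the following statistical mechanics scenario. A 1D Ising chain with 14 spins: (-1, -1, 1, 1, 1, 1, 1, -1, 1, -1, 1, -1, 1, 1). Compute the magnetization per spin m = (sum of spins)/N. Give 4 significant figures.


Step 1: Count up spins (+1): 9, down spins (-1): 5
Step 2: Total magnetization M = 9 - 5 = 4
Step 3: m = M/N = 4/14 = 0.2857

0.2857


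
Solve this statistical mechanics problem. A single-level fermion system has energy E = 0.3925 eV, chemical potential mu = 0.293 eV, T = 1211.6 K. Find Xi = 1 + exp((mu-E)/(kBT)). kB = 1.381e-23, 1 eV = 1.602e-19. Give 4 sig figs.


Step 1: (mu - E) = 0.293 - 0.3925 = -0.0995 eV
Step 2: x = (mu-E)*eV/(kB*T) = -0.0995*1.602e-19/(1.381e-23*1211.6) = -0.9526
Step 3: exp(x) = 0.3857
Step 4: Xi = 1 + 0.3857 = 1.386

1.386


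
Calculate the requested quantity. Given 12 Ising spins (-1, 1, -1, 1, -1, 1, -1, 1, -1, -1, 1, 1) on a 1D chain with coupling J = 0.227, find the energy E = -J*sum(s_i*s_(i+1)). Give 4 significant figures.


Step 1: Nearest-neighbor products: -1, -1, -1, -1, -1, -1, -1, -1, 1, -1, 1
Step 2: Sum of products = -7
Step 3: E = -0.227 * -7 = 1.589

1.589


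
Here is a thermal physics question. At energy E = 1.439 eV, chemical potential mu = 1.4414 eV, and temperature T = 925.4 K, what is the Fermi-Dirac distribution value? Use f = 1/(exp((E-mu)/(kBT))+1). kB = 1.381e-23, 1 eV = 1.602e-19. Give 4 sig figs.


Step 1: (E - mu) = 1.439 - 1.4414 = -0.0024 eV
Step 2: Convert: (E-mu)*eV = -3.845e-22 J
Step 3: x = (E-mu)*eV/(kB*T) = -0.03009
Step 4: f = 1/(exp(-0.03009)+1) = 0.5075

0.5075


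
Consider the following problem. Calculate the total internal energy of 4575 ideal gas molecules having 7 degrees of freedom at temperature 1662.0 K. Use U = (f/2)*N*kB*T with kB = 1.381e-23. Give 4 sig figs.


Step 1: f/2 = 7/2 = 3.5
Step 2: N*kB*T = 4575*1.381e-23*1662.0 = 1.05e-16
Step 3: U = 3.5 * 1.05e-16 = 3.675e-16 J

3.675e-16


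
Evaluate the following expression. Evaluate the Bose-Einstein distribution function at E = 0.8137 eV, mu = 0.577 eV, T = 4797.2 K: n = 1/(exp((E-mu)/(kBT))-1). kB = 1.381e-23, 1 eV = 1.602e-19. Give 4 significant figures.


Step 1: (E - mu) = 0.2367 eV
Step 2: x = (E-mu)*eV/(kB*T) = 0.2367*1.602e-19/(1.381e-23*4797.2) = 0.5724
Step 3: exp(x) = 1.772
Step 4: n = 1/(exp(x)-1) = 1.295

1.295


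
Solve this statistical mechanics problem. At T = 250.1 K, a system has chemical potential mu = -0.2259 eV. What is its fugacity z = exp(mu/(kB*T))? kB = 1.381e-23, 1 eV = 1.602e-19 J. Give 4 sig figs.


Step 1: Convert mu to Joules: -0.2259*1.602e-19 = -3.619e-20 J
Step 2: kB*T = 1.381e-23*250.1 = 3.454e-21 J
Step 3: mu/(kB*T) = -10.48
Step 4: z = exp(-10.48) = 2.815e-05

2.815e-05


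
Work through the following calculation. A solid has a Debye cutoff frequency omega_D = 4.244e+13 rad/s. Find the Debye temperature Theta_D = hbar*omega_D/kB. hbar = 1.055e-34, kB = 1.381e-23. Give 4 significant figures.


Step 1: hbar*omega_D = 1.055e-34 * 4.244e+13 = 4.477e-21 J
Step 2: Theta_D = 4.477e-21 / 1.381e-23
Step 3: Theta_D = 324.2 K

324.2


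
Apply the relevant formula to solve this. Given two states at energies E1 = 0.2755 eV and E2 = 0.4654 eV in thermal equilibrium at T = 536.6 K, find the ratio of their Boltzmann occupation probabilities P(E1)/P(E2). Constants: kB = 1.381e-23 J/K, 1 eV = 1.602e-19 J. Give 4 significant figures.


Step 1: Compute energy difference dE = E1 - E2 = 0.2755 - 0.4654 = -0.1899 eV
Step 2: Convert to Joules: dE_J = -0.1899 * 1.602e-19 = -3.042e-20 J
Step 3: Compute exponent = -dE_J / (kB * T) = -(-3.042e-20) / (1.381e-23 * 536.6) = 4.105
Step 4: P(E1)/P(E2) = exp(4.105) = 60.66

60.66


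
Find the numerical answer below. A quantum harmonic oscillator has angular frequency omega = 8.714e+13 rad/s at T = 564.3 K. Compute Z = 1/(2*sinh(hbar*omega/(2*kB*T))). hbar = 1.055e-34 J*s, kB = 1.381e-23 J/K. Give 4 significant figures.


Step 1: Compute x = hbar*omega/(kB*T) = 1.055e-34*8.714e+13/(1.381e-23*564.3) = 1.18
Step 2: x/2 = 0.5898
Step 3: sinh(x/2) = 0.6246
Step 4: Z = 1/(2*0.6246) = 0.8005

0.8005


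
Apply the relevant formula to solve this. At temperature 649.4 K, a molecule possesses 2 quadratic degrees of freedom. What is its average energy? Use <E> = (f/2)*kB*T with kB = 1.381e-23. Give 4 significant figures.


Step 1: f/2 = 2/2 = 1
Step 2: kB*T = 1.381e-23 * 649.4 = 8.968e-21
Step 3: <E> = 1 * 8.968e-21 = 8.968e-21 J

8.968e-21


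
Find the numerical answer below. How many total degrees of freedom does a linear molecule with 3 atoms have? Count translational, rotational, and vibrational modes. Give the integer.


Step 1: Translational DOF = 3
Step 2: Rotational DOF (linear) = 2
Step 3: Vibrational DOF = 3*3 - 5 = 4
Step 4: Total = 3 + 2 + 4 = 9

9


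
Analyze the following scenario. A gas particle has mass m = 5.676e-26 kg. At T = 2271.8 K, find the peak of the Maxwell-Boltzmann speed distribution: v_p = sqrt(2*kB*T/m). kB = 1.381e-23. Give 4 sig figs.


Step 1: Numerator = 2*kB*T = 2*1.381e-23*2271.8 = 6.275e-20
Step 2: Ratio = 6.275e-20 / 5.676e-26 = 1.105e+06
Step 3: v_p = sqrt(1.105e+06) = 1051 m/s

1051


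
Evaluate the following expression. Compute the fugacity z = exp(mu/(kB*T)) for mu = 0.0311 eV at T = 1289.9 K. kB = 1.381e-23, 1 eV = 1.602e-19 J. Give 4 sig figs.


Step 1: Convert mu to Joules: 0.0311*1.602e-19 = 4.982e-21 J
Step 2: kB*T = 1.381e-23*1289.9 = 1.781e-20 J
Step 3: mu/(kB*T) = 0.2797
Step 4: z = exp(0.2797) = 1.323

1.323


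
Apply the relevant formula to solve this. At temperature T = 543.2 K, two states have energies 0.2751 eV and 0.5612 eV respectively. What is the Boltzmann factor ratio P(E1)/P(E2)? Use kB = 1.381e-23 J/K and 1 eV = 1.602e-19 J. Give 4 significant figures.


Step 1: Compute energy difference dE = E1 - E2 = 0.2751 - 0.5612 = -0.2861 eV
Step 2: Convert to Joules: dE_J = -0.2861 * 1.602e-19 = -4.583e-20 J
Step 3: Compute exponent = -dE_J / (kB * T) = -(-4.583e-20) / (1.381e-23 * 543.2) = 6.11
Step 4: P(E1)/P(E2) = exp(6.11) = 450.2

450.2


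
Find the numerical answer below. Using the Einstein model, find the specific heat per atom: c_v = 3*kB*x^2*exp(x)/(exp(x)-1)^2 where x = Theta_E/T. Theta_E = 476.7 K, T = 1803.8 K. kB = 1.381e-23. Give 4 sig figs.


Step 1: x = Theta_E/T = 476.7/1803.8 = 0.2643
Step 2: x^2 = 0.06984
Step 3: exp(x) = 1.302
Step 4: c_v = 3*1.381e-23*0.06984*1.302/(1.302-1)^2 = 4.119e-23

4.119e-23


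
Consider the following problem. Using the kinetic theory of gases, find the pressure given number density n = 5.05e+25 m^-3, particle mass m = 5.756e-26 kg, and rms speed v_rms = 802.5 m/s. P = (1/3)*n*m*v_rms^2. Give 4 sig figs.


Step 1: v_rms^2 = 802.5^2 = 6.44e+05
Step 2: n*m = 5.05e+25*5.756e-26 = 2.907
Step 3: P = (1/3)*2.907*6.44e+05 = 6.24e+05 Pa

6.24e+05


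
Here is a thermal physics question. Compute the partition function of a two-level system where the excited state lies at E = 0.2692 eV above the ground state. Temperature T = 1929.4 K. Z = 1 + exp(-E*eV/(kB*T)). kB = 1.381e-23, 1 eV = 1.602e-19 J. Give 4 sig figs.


Step 1: Compute beta*E = E*eV/(kB*T) = 0.2692*1.602e-19/(1.381e-23*1929.4) = 1.619
Step 2: exp(-beta*E) = exp(-1.619) = 0.1982
Step 3: Z = 1 + 0.1982 = 1.198

1.198


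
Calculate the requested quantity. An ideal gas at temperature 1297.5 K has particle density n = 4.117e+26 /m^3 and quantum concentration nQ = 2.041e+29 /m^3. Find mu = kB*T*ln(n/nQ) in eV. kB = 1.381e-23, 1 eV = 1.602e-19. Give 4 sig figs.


Step 1: n/nQ = 4.117e+26/2.041e+29 = 0.002017
Step 2: ln(n/nQ) = -6.206
Step 3: mu = kB*T*ln(n/nQ) = 1.792e-20*-6.206 = -1.112e-19 J
Step 4: Convert to eV: -1.112e-19/1.602e-19 = -0.6942 eV

-0.6942


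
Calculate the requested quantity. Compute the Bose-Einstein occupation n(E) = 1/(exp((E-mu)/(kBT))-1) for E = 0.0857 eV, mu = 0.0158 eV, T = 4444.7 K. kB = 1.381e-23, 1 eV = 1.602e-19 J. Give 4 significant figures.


Step 1: (E - mu) = 0.0699 eV
Step 2: x = (E-mu)*eV/(kB*T) = 0.0699*1.602e-19/(1.381e-23*4444.7) = 0.1824
Step 3: exp(x) = 1.2
Step 4: n = 1/(exp(x)-1) = 4.997

4.997


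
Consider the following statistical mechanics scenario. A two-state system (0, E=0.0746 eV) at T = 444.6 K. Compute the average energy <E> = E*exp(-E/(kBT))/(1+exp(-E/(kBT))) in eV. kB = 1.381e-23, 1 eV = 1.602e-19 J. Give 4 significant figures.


Step 1: beta*E = 0.0746*1.602e-19/(1.381e-23*444.6) = 1.946
Step 2: exp(-beta*E) = 0.1428
Step 3: <E> = 0.0746*0.1428/(1+0.1428) = 0.009321 eV

0.009321


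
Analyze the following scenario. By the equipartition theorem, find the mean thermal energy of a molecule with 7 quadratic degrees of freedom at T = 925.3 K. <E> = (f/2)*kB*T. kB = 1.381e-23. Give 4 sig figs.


Step 1: f/2 = 7/2 = 3.5
Step 2: kB*T = 1.381e-23 * 925.3 = 1.278e-20
Step 3: <E> = 3.5 * 1.278e-20 = 4.472e-20 J

4.472e-20


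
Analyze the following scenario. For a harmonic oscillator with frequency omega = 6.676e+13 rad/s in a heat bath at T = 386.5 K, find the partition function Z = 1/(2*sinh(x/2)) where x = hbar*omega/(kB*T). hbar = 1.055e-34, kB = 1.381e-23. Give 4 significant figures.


Step 1: Compute x = hbar*omega/(kB*T) = 1.055e-34*6.676e+13/(1.381e-23*386.5) = 1.32
Step 2: x/2 = 0.6598
Step 3: sinh(x/2) = 0.7087
Step 4: Z = 1/(2*0.7087) = 0.7055

0.7055


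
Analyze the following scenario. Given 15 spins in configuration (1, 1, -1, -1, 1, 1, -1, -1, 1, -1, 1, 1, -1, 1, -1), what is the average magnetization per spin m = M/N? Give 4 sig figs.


Step 1: Count up spins (+1): 8, down spins (-1): 7
Step 2: Total magnetization M = 8 - 7 = 1
Step 3: m = M/N = 1/15 = 0.06667

0.06667


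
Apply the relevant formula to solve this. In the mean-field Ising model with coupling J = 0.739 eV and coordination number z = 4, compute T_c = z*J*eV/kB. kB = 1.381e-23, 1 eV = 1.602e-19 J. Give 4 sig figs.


Step 1: z*J = 4*0.739 = 2.956 eV
Step 2: Convert to Joules: 2.956*1.602e-19 = 4.736e-19 J
Step 3: T_c = 4.736e-19 / 1.381e-23 = 3.429e+04 K

3.429e+04


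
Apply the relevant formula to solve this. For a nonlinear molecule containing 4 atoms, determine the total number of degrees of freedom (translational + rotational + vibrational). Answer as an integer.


Step 1: Translational DOF = 3
Step 2: Rotational DOF (nonlinear) = 3
Step 3: Vibrational DOF = 3*4 - 6 = 6
Step 4: Total = 3 + 3 + 6 = 12

12


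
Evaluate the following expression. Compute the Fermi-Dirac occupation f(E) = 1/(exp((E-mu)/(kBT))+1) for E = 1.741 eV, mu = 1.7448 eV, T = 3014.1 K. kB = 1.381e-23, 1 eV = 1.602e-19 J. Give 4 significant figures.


Step 1: (E - mu) = 1.741 - 1.7448 = -0.0038 eV
Step 2: Convert: (E-mu)*eV = -6.088e-22 J
Step 3: x = (E-mu)*eV/(kB*T) = -0.01462
Step 4: f = 1/(exp(-0.01462)+1) = 0.5037

0.5037
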